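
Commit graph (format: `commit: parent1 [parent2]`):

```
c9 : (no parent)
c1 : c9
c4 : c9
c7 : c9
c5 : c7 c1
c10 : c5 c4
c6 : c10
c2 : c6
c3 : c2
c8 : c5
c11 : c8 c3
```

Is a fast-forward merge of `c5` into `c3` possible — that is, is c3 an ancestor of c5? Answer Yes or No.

No

A fast-forward from c3 to c5 is possible iff c3 is an ancestor of c5.
Ancestors of c5: {c1, c5, c7, c9}.
c3 is not among them, so fast-forward is not possible.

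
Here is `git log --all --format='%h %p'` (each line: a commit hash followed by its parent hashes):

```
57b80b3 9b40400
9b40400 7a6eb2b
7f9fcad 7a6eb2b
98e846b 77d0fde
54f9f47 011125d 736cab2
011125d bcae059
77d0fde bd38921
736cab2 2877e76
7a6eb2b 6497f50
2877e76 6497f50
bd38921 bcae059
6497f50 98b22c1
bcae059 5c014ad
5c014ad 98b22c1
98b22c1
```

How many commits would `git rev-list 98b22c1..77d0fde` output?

Reachable from 77d0fde: {5c014ad, 77d0fde, 98b22c1, bcae059, bd38921}.
Reachable from 98b22c1: {98b22c1}.
In 77d0fde's history but not 98b22c1's: {5c014ad, 77d0fde, bcae059, bd38921} — 4 commits.

4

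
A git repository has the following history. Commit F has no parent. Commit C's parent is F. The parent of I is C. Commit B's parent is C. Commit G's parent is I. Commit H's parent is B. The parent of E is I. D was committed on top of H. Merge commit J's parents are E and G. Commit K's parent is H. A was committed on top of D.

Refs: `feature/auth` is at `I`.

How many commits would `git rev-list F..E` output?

3

Reachable from E: {C, E, F, I}.
Reachable from F: {F}.
In E's history but not F's: {C, E, I} — 3 commits.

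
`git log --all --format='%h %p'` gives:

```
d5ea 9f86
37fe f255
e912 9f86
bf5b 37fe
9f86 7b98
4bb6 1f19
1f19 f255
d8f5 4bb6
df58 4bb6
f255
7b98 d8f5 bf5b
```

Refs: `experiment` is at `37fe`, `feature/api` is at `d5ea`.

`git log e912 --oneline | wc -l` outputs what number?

9

Walking parent pointers from e912: reachable set = {1f19, 37fe, 4bb6, 7b98, 9f86, bf5b, d8f5, e912, f255}.
That is 9 commits.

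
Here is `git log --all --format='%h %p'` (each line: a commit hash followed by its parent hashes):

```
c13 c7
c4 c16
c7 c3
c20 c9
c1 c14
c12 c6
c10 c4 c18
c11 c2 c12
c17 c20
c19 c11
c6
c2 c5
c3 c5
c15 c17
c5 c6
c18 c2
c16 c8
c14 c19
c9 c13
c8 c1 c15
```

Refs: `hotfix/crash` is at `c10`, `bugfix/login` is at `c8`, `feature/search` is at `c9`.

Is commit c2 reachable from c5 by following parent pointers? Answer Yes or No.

No

Ancestors of c5: {c5, c6}.
c2 is not in that set, so it is not an ancestor of c5.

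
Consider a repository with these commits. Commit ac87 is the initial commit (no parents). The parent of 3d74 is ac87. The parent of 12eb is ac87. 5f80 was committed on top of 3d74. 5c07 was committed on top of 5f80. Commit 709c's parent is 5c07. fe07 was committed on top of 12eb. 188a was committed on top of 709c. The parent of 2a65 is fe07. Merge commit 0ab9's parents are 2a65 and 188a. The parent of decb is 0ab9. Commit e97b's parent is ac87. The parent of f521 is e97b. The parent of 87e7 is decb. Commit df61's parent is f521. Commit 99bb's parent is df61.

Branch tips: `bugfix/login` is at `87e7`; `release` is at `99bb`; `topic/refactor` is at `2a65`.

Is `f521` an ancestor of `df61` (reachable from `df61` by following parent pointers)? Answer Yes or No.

Ancestors of df61 (commits reachable by following parents): {ac87, df61, e97b, f521}.
f521 is in that set, so it is an ancestor of df61.

Yes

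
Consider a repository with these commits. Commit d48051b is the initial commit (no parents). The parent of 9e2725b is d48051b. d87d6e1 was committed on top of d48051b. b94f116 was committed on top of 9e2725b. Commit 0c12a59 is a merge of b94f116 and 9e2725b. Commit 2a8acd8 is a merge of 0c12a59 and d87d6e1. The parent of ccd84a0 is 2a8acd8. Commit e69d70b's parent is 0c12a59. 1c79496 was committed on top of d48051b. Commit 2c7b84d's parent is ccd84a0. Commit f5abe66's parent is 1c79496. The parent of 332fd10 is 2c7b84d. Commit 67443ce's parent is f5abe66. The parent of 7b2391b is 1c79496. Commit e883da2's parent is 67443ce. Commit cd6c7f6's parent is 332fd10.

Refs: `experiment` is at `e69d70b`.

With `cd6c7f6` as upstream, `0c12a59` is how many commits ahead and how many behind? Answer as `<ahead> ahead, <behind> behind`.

Reachable from 0c12a59: {0c12a59, 9e2725b, b94f116, d48051b}.
Reachable from cd6c7f6: {0c12a59, 2a8acd8, 2c7b84d, 332fd10, 9e2725b, b94f116, ccd84a0, cd6c7f6, d48051b, d87d6e1}.
Only in 0c12a59's history (ahead): {} — 0.
Only in cd6c7f6's history (behind): {2a8acd8, 2c7b84d, 332fd10, ccd84a0, cd6c7f6, d87d6e1} — 6.

0 ahead, 6 behind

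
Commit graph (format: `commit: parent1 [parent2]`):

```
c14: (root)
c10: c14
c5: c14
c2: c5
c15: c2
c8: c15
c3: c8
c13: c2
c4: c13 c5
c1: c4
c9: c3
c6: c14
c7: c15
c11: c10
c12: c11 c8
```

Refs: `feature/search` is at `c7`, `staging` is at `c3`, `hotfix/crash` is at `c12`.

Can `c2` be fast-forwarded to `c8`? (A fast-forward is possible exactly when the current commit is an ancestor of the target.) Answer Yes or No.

Yes

A fast-forward from c2 to c8 is possible iff c2 is an ancestor of c8.
Ancestors of c8: {c14, c15, c2, c5, c8}.
c2 is among them, so fast-forward is possible.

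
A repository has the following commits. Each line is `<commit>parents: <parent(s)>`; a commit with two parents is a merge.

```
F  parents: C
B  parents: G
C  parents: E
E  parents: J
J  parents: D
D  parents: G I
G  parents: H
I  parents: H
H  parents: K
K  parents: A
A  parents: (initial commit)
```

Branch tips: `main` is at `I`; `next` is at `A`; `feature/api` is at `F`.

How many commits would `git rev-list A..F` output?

9

Reachable from F: {A, C, D, E, F, G, H, I, J, K}.
Reachable from A: {A}.
In F's history but not A's: {C, D, E, F, G, H, I, J, K} — 9 commits.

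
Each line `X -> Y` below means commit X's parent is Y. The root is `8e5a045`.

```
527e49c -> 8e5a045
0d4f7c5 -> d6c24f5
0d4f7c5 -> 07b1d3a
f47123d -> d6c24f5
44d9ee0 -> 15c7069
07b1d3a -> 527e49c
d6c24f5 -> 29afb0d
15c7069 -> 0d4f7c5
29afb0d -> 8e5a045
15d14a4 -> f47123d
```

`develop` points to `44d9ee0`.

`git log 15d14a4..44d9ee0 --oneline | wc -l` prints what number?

5

Reachable from 44d9ee0: {07b1d3a, 0d4f7c5, 15c7069, 29afb0d, 44d9ee0, 527e49c, 8e5a045, d6c24f5}.
Reachable from 15d14a4: {15d14a4, 29afb0d, 8e5a045, d6c24f5, f47123d}.
In 44d9ee0's history but not 15d14a4's: {07b1d3a, 0d4f7c5, 15c7069, 44d9ee0, 527e49c} — 5 commits.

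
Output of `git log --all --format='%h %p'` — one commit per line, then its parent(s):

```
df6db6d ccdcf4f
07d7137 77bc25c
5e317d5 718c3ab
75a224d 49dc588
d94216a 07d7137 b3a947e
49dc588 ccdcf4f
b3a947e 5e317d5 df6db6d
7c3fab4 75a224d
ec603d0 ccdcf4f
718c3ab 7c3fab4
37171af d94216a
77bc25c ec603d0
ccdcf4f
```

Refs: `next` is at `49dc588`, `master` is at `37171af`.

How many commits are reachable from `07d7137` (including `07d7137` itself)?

4

Walking parent pointers from 07d7137: reachable set = {07d7137, 77bc25c, ccdcf4f, ec603d0}.
That is 4 commits.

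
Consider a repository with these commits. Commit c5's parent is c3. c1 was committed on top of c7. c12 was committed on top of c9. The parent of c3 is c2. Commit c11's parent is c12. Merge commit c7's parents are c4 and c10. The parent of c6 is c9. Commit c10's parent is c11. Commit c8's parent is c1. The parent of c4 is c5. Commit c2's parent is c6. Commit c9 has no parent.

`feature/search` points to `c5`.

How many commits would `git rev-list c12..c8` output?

10

Reachable from c8: {c1, c10, c11, c12, c2, c3, c4, c5, c6, c7, c8, c9}.
Reachable from c12: {c12, c9}.
In c8's history but not c12's: {c1, c10, c11, c2, c3, c4, c5, c6, c7, c8} — 10 commits.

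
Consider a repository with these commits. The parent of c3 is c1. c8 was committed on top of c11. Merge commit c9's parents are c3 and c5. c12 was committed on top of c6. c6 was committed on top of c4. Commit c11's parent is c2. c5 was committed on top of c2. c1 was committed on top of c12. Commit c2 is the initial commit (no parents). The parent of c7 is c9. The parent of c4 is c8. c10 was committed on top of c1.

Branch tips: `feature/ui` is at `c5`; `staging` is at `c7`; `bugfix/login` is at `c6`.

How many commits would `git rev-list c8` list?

Walking parent pointers from c8: reachable set = {c11, c2, c8}.
That is 3 commits.

3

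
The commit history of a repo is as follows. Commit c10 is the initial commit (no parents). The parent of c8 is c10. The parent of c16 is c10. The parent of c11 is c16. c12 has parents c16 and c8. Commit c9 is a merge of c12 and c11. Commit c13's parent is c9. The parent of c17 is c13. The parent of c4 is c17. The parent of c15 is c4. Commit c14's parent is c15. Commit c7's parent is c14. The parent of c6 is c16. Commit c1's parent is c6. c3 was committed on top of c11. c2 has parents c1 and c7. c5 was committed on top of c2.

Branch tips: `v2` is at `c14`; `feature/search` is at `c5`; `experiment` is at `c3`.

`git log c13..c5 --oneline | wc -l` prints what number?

Reachable from c5: {c1, c10, c11, c12, c13, c14, c15, c16, c17, c2, c4, c5, c6, c7, c8, c9}.
Reachable from c13: {c10, c11, c12, c13, c16, c8, c9}.
In c5's history but not c13's: {c1, c14, c15, c17, c2, c4, c5, c6, c7} — 9 commits.

9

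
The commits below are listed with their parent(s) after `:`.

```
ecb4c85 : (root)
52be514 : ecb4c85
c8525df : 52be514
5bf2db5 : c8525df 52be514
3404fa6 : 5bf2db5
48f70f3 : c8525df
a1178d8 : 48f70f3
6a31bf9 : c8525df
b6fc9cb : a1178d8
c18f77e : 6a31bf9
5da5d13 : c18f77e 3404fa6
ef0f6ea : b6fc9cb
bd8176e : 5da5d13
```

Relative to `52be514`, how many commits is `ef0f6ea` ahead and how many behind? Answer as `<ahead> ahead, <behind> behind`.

Reachable from ef0f6ea: {48f70f3, 52be514, a1178d8, b6fc9cb, c8525df, ecb4c85, ef0f6ea}.
Reachable from 52be514: {52be514, ecb4c85}.
Only in ef0f6ea's history (ahead): {48f70f3, a1178d8, b6fc9cb, c8525df, ef0f6ea} — 5.
Only in 52be514's history (behind): {} — 0.

5 ahead, 0 behind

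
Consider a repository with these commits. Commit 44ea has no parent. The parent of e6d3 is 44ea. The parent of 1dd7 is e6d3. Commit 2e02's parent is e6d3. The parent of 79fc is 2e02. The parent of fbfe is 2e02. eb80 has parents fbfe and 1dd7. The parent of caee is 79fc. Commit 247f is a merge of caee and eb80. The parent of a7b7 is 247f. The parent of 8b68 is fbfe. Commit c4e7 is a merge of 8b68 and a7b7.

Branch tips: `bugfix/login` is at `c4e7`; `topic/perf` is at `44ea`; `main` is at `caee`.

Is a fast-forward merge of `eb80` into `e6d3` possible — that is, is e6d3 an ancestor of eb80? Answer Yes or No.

A fast-forward from e6d3 to eb80 is possible iff e6d3 is an ancestor of eb80.
Ancestors of eb80: {1dd7, 2e02, 44ea, e6d3, eb80, fbfe}.
e6d3 is among them, so fast-forward is possible.

Yes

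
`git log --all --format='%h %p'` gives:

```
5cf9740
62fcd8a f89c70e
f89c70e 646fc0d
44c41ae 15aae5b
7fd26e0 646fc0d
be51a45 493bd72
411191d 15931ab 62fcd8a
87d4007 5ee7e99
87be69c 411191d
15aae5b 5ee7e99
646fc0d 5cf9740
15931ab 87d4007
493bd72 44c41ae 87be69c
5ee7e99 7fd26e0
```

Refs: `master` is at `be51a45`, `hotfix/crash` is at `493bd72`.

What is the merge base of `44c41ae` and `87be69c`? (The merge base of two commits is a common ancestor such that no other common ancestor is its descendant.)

Ancestors of 44c41ae: {15aae5b, 44c41ae, 5cf9740, 5ee7e99, 646fc0d, 7fd26e0}.
Ancestors of 87be69c: {15931ab, 411191d, 5cf9740, 5ee7e99, 62fcd8a, 646fc0d, 7fd26e0, 87be69c, 87d4007, f89c70e}.
Common ancestors: {5cf9740, 5ee7e99, 646fc0d, 7fd26e0}.
Among these, 5ee7e99 is not an ancestor of any other common ancestor — it is the merge base.

5ee7e99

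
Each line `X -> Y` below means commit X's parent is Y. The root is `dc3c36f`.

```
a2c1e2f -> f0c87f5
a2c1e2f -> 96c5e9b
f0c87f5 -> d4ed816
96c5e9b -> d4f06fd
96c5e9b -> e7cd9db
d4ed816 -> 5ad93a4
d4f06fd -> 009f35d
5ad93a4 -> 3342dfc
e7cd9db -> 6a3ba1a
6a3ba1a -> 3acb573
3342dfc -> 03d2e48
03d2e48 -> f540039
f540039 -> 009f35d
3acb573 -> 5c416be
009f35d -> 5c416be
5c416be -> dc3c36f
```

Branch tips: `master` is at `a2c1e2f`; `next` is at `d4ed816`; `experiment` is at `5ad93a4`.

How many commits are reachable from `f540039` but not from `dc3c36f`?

Reachable from f540039: {009f35d, 5c416be, dc3c36f, f540039}.
Reachable from dc3c36f: {dc3c36f}.
In f540039's history but not dc3c36f's: {009f35d, 5c416be, f540039} — 3 commits.

3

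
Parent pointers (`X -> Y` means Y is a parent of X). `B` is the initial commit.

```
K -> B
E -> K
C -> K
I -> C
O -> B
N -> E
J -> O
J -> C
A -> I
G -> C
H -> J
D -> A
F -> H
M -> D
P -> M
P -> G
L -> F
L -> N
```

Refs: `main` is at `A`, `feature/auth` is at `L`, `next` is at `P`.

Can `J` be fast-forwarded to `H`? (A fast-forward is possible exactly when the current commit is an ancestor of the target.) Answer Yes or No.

Yes

A fast-forward from J to H is possible iff J is an ancestor of H.
Ancestors of H: {B, C, H, J, K, O}.
J is among them, so fast-forward is possible.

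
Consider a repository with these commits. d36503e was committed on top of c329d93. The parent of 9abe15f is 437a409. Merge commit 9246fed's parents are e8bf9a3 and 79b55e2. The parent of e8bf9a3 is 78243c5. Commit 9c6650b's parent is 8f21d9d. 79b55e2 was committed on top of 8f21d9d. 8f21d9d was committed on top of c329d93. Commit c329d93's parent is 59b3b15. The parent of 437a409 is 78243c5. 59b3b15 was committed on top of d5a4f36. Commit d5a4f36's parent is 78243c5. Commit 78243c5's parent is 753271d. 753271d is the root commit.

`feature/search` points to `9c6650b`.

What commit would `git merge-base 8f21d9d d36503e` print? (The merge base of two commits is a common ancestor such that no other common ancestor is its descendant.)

Ancestors of 8f21d9d: {59b3b15, 753271d, 78243c5, 8f21d9d, c329d93, d5a4f36}.
Ancestors of d36503e: {59b3b15, 753271d, 78243c5, c329d93, d36503e, d5a4f36}.
Common ancestors: {59b3b15, 753271d, 78243c5, c329d93, d5a4f36}.
Among these, c329d93 is not an ancestor of any other common ancestor — it is the merge base.

c329d93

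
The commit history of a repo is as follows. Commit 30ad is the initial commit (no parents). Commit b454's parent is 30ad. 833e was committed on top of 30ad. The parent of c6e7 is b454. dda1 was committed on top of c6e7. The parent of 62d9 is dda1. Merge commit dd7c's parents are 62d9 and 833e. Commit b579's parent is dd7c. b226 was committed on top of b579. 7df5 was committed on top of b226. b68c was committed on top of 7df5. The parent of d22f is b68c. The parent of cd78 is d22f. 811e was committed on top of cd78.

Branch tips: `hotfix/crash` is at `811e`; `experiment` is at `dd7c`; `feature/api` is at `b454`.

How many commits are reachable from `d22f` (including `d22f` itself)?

12

Walking parent pointers from d22f: reachable set = {30ad, 62d9, 7df5, 833e, b226, b454, b579, b68c, c6e7, d22f, dd7c, dda1}.
That is 12 commits.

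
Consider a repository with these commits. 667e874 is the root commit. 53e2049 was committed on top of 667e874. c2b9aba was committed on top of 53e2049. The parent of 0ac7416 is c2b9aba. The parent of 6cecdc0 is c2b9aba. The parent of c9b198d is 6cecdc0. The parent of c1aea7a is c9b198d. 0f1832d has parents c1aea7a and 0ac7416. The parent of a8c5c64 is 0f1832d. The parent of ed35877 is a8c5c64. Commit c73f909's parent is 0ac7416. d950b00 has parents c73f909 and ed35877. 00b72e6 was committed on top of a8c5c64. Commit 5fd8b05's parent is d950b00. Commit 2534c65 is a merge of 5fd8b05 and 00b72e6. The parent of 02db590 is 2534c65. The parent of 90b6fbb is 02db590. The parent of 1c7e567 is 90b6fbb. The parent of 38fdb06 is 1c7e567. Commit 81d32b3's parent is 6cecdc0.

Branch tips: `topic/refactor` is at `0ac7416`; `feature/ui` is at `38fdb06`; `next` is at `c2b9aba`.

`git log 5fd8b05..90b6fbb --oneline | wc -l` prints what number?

Reachable from 90b6fbb: {00b72e6, 02db590, 0ac7416, 0f1832d, 2534c65, 53e2049, 5fd8b05, 667e874, 6cecdc0, 90b6fbb, a8c5c64, c1aea7a, c2b9aba, c73f909, c9b198d, d950b00, ed35877}.
Reachable from 5fd8b05: {0ac7416, 0f1832d, 53e2049, 5fd8b05, 667e874, 6cecdc0, a8c5c64, c1aea7a, c2b9aba, c73f909, c9b198d, d950b00, ed35877}.
In 90b6fbb's history but not 5fd8b05's: {00b72e6, 02db590, 2534c65, 90b6fbb} — 4 commits.

4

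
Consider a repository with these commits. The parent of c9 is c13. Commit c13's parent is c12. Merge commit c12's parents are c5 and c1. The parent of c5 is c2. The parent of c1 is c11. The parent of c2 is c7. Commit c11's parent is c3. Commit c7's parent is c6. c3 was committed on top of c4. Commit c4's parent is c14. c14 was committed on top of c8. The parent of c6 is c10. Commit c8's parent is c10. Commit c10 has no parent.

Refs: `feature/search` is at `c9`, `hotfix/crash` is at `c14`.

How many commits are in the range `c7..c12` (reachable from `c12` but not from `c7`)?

9

Reachable from c12: {c1, c10, c11, c12, c14, c2, c3, c4, c5, c6, c7, c8}.
Reachable from c7: {c10, c6, c7}.
In c12's history but not c7's: {c1, c11, c12, c14, c2, c3, c4, c5, c8} — 9 commits.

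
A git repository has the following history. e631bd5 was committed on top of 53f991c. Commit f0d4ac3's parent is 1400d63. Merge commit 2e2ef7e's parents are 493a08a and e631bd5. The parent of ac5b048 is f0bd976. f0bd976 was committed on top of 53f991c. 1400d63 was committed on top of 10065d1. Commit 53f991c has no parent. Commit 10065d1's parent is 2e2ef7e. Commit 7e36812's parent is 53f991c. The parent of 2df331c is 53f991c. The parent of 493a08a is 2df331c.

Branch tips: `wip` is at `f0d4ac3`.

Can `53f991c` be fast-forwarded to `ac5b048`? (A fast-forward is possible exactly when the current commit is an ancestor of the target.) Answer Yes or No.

Yes

A fast-forward from 53f991c to ac5b048 is possible iff 53f991c is an ancestor of ac5b048.
Ancestors of ac5b048: {53f991c, ac5b048, f0bd976}.
53f991c is among them, so fast-forward is possible.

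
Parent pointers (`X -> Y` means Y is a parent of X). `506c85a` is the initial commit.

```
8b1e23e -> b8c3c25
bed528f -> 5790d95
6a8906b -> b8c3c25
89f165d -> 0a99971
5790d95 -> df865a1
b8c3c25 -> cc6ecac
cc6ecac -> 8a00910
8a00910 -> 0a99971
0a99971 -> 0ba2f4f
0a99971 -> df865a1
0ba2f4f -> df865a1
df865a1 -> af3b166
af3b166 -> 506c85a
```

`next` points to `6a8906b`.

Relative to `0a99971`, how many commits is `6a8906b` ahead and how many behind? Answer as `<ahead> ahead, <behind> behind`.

Reachable from 6a8906b: {0a99971, 0ba2f4f, 506c85a, 6a8906b, 8a00910, af3b166, b8c3c25, cc6ecac, df865a1}.
Reachable from 0a99971: {0a99971, 0ba2f4f, 506c85a, af3b166, df865a1}.
Only in 6a8906b's history (ahead): {6a8906b, 8a00910, b8c3c25, cc6ecac} — 4.
Only in 0a99971's history (behind): {} — 0.

4 ahead, 0 behind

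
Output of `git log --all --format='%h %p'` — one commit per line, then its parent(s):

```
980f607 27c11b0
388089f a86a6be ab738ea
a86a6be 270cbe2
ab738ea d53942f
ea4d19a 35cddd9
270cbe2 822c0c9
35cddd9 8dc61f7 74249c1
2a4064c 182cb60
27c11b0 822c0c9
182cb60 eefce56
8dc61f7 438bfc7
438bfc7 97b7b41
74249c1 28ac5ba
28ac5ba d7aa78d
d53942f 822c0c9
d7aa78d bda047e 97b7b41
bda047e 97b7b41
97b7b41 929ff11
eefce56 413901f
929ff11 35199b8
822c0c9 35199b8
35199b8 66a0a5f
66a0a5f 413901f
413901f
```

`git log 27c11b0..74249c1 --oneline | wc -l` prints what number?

6

Reachable from 74249c1: {28ac5ba, 35199b8, 413901f, 66a0a5f, 74249c1, 929ff11, 97b7b41, bda047e, d7aa78d}.
Reachable from 27c11b0: {27c11b0, 35199b8, 413901f, 66a0a5f, 822c0c9}.
In 74249c1's history but not 27c11b0's: {28ac5ba, 74249c1, 929ff11, 97b7b41, bda047e, d7aa78d} — 6 commits.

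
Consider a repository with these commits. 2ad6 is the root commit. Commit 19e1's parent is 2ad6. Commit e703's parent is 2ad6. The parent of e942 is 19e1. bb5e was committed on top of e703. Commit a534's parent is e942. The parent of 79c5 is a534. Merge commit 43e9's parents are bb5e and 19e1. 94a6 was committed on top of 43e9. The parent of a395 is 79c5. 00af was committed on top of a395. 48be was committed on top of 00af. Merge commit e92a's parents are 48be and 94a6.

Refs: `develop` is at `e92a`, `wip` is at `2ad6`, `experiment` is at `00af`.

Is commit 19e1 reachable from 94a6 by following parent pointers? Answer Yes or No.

Ancestors of 94a6 (commits reachable by following parents): {19e1, 2ad6, 43e9, 94a6, bb5e, e703}.
19e1 is in that set, so it is an ancestor of 94a6.

Yes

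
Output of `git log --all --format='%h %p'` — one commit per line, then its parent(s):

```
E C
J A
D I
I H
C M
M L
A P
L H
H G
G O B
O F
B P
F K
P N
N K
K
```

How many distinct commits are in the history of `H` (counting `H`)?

8

Walking parent pointers from H: reachable set = {B, F, G, H, K, N, O, P}.
That is 8 commits.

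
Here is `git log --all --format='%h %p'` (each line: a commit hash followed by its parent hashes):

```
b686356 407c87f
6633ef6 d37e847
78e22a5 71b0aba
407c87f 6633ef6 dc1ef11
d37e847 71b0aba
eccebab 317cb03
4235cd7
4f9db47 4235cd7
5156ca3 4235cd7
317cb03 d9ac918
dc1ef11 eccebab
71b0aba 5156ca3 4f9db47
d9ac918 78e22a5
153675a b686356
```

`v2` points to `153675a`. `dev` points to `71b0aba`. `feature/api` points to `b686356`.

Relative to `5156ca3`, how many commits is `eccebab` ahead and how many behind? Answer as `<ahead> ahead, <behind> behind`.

Reachable from eccebab: {317cb03, 4235cd7, 4f9db47, 5156ca3, 71b0aba, 78e22a5, d9ac918, eccebab}.
Reachable from 5156ca3: {4235cd7, 5156ca3}.
Only in eccebab's history (ahead): {317cb03, 4f9db47, 71b0aba, 78e22a5, d9ac918, eccebab} — 6.
Only in 5156ca3's history (behind): {} — 0.

6 ahead, 0 behind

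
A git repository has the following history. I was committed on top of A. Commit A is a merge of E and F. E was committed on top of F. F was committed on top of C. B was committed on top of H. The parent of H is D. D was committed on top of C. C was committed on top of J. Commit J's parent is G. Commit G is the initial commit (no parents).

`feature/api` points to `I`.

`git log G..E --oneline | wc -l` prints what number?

4

Reachable from E: {C, E, F, G, J}.
Reachable from G: {G}.
In E's history but not G's: {C, E, F, J} — 4 commits.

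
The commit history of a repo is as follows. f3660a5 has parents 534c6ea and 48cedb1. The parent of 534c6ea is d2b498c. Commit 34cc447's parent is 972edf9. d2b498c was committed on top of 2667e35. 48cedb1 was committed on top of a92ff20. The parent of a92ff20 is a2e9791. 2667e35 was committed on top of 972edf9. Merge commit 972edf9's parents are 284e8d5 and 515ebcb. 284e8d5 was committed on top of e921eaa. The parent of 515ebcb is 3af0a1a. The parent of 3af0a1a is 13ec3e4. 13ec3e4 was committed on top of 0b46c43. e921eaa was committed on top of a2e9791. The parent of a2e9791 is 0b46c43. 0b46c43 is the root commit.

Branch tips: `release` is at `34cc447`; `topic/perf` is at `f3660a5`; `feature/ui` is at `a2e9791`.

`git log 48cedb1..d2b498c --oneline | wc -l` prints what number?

8

Reachable from d2b498c: {0b46c43, 13ec3e4, 2667e35, 284e8d5, 3af0a1a, 515ebcb, 972edf9, a2e9791, d2b498c, e921eaa}.
Reachable from 48cedb1: {0b46c43, 48cedb1, a2e9791, a92ff20}.
In d2b498c's history but not 48cedb1's: {13ec3e4, 2667e35, 284e8d5, 3af0a1a, 515ebcb, 972edf9, d2b498c, e921eaa} — 8 commits.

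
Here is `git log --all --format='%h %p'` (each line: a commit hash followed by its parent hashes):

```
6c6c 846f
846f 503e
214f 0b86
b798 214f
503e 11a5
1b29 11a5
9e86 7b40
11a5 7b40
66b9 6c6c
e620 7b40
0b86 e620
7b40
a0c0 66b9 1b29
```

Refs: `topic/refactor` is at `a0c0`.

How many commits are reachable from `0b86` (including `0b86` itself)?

3

Walking parent pointers from 0b86: reachable set = {0b86, 7b40, e620}.
That is 3 commits.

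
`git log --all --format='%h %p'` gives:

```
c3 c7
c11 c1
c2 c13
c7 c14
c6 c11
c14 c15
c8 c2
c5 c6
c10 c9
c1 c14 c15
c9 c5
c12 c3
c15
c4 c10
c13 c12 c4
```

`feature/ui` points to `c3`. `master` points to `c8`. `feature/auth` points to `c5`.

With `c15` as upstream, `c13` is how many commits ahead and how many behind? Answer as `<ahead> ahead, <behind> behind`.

12 ahead, 0 behind

Reachable from c13: {c1, c10, c11, c12, c13, c14, c15, c3, c4, c5, c6, c7, c9}.
Reachable from c15: {c15}.
Only in c13's history (ahead): {c1, c10, c11, c12, c13, c14, c3, c4, c5, c6, c7, c9} — 12.
Only in c15's history (behind): {} — 0.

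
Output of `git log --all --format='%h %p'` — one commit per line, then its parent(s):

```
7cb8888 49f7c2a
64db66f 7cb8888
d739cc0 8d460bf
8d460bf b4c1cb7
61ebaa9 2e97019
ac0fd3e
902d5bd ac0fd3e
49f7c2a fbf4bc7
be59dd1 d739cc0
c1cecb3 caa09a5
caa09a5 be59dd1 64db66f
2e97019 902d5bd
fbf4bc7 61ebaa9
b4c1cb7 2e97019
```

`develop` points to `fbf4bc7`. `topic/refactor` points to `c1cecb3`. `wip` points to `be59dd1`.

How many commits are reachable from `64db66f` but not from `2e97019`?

Reachable from 64db66f: {2e97019, 49f7c2a, 61ebaa9, 64db66f, 7cb8888, 902d5bd, ac0fd3e, fbf4bc7}.
Reachable from 2e97019: {2e97019, 902d5bd, ac0fd3e}.
In 64db66f's history but not 2e97019's: {49f7c2a, 61ebaa9, 64db66f, 7cb8888, fbf4bc7} — 5 commits.

5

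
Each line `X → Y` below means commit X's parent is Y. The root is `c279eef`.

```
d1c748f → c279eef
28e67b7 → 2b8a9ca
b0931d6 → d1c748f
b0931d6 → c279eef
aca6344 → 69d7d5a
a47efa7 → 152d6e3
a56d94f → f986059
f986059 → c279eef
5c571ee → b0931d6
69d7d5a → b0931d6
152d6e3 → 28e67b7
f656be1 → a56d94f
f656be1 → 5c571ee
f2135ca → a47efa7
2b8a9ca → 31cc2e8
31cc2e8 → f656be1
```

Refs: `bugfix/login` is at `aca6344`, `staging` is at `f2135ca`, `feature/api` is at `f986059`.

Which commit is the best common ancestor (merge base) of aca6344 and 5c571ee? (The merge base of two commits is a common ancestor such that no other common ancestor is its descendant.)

Ancestors of aca6344: {69d7d5a, aca6344, b0931d6, c279eef, d1c748f}.
Ancestors of 5c571ee: {5c571ee, b0931d6, c279eef, d1c748f}.
Common ancestors: {b0931d6, c279eef, d1c748f}.
Among these, b0931d6 is not an ancestor of any other common ancestor — it is the merge base.

b0931d6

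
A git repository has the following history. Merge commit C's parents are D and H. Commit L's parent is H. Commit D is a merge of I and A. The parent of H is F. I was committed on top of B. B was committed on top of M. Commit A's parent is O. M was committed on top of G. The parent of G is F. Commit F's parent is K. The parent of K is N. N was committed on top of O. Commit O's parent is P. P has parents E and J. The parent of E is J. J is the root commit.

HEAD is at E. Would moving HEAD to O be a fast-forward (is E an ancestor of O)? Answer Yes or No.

A fast-forward from E to O is possible iff E is an ancestor of O.
Ancestors of O: {E, J, O, P}.
E is among them, so fast-forward is possible.

Yes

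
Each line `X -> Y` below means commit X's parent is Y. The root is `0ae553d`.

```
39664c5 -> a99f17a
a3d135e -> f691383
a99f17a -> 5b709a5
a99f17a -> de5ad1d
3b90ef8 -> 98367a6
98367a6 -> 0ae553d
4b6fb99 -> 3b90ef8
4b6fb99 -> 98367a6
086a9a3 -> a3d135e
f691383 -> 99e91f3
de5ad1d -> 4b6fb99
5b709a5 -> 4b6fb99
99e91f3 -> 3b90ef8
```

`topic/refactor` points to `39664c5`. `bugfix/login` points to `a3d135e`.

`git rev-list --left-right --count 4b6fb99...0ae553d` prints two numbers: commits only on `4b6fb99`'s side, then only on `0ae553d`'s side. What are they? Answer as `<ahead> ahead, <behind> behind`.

3 ahead, 0 behind

Reachable from 4b6fb99: {0ae553d, 3b90ef8, 4b6fb99, 98367a6}.
Reachable from 0ae553d: {0ae553d}.
Only in 4b6fb99's history (ahead): {3b90ef8, 4b6fb99, 98367a6} — 3.
Only in 0ae553d's history (behind): {} — 0.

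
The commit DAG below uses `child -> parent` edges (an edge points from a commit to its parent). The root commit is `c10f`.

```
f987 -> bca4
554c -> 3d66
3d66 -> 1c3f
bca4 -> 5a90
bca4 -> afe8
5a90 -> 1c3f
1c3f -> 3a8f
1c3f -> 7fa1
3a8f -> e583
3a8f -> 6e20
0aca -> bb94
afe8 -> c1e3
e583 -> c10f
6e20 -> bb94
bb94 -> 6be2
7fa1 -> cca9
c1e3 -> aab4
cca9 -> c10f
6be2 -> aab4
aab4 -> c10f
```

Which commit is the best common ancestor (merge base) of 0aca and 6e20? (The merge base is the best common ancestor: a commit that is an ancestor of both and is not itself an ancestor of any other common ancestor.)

Ancestors of 0aca: {0aca, 6be2, aab4, bb94, c10f}.
Ancestors of 6e20: {6be2, 6e20, aab4, bb94, c10f}.
Common ancestors: {6be2, aab4, bb94, c10f}.
Among these, bb94 is not an ancestor of any other common ancestor — it is the merge base.

bb94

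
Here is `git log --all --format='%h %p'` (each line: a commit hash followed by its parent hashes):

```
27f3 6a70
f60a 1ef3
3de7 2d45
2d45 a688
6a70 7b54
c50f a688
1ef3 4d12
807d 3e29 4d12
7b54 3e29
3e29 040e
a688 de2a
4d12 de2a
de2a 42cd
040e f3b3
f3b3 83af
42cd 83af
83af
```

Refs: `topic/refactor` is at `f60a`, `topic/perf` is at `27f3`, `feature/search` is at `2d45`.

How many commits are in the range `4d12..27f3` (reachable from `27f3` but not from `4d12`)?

Reachable from 27f3: {040e, 27f3, 3e29, 6a70, 7b54, 83af, f3b3}.
Reachable from 4d12: {42cd, 4d12, 83af, de2a}.
In 27f3's history but not 4d12's: {040e, 27f3, 3e29, 6a70, 7b54, f3b3} — 6 commits.

6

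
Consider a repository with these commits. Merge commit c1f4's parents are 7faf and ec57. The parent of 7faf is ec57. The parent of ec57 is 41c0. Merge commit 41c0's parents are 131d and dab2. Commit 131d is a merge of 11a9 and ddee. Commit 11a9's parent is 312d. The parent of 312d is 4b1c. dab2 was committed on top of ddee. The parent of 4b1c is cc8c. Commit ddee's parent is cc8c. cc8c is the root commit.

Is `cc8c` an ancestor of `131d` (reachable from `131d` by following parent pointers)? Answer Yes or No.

Ancestors of 131d (commits reachable by following parents): {11a9, 131d, 312d, 4b1c, cc8c, ddee}.
cc8c is in that set, so it is an ancestor of 131d.

Yes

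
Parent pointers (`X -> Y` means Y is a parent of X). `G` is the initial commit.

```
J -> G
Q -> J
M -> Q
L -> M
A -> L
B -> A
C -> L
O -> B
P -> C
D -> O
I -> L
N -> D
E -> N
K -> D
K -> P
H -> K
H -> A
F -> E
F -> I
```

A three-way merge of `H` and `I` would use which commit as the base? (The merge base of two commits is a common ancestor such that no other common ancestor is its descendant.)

Ancestors of H: {A, B, C, D, G, H, J, K, L, M, O, P, Q}.
Ancestors of I: {G, I, J, L, M, Q}.
Common ancestors: {G, J, L, M, Q}.
Among these, L is not an ancestor of any other common ancestor — it is the merge base.

L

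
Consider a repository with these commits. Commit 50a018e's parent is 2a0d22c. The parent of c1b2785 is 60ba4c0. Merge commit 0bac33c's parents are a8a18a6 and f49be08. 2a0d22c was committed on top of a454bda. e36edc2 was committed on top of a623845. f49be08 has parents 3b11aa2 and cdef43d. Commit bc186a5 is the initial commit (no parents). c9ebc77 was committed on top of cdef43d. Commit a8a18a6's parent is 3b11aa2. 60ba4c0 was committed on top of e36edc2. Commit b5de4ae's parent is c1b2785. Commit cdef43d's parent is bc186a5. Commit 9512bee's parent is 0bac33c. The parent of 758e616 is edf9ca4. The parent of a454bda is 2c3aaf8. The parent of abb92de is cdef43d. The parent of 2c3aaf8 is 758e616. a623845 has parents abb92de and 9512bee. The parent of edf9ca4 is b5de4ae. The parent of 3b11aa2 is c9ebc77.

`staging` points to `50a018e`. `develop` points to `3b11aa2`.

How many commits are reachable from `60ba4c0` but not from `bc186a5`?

11

Reachable from 60ba4c0: {0bac33c, 3b11aa2, 60ba4c0, 9512bee, a623845, a8a18a6, abb92de, bc186a5, c9ebc77, cdef43d, e36edc2, f49be08}.
Reachable from bc186a5: {bc186a5}.
In 60ba4c0's history but not bc186a5's: {0bac33c, 3b11aa2, 60ba4c0, 9512bee, a623845, a8a18a6, abb92de, c9ebc77, cdef43d, e36edc2, f49be08} — 11 commits.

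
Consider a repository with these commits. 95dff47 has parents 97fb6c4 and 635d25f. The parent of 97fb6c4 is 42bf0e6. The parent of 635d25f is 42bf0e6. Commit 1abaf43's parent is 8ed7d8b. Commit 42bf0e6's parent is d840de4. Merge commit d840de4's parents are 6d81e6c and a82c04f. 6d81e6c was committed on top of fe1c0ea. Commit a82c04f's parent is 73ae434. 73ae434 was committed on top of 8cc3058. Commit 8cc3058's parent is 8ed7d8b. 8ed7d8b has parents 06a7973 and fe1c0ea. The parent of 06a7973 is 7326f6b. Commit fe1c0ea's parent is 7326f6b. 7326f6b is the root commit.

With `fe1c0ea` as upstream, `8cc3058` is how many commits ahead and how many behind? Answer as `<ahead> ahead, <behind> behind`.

Reachable from 8cc3058: {06a7973, 7326f6b, 8cc3058, 8ed7d8b, fe1c0ea}.
Reachable from fe1c0ea: {7326f6b, fe1c0ea}.
Only in 8cc3058's history (ahead): {06a7973, 8cc3058, 8ed7d8b} — 3.
Only in fe1c0ea's history (behind): {} — 0.

3 ahead, 0 behind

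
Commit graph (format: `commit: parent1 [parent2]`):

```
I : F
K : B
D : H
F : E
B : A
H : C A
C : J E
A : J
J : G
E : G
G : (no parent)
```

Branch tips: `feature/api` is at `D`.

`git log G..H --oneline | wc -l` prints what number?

5

Reachable from H: {A, C, E, G, H, J}.
Reachable from G: {G}.
In H's history but not G's: {A, C, E, H, J} — 5 commits.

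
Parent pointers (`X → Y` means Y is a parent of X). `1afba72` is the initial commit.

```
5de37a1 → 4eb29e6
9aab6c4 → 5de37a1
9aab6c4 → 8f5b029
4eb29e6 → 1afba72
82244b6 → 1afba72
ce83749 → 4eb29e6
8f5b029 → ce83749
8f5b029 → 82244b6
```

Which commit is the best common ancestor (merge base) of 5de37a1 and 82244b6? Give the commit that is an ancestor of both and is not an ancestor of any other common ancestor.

Ancestors of 5de37a1: {1afba72, 4eb29e6, 5de37a1}.
Ancestors of 82244b6: {1afba72, 82244b6}.
Common ancestors: {1afba72}.
The only common ancestor is 1afba72, so it is the merge base.

1afba72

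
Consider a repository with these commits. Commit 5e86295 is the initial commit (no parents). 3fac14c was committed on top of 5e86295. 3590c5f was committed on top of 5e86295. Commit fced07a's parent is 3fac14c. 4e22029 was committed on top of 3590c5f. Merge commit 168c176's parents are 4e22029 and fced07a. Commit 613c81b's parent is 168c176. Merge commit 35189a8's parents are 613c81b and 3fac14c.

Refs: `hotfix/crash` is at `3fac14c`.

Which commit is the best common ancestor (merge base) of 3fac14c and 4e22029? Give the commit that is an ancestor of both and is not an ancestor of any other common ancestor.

5e86295

Ancestors of 3fac14c: {3fac14c, 5e86295}.
Ancestors of 4e22029: {3590c5f, 4e22029, 5e86295}.
Common ancestors: {5e86295}.
The only common ancestor is 5e86295, so it is the merge base.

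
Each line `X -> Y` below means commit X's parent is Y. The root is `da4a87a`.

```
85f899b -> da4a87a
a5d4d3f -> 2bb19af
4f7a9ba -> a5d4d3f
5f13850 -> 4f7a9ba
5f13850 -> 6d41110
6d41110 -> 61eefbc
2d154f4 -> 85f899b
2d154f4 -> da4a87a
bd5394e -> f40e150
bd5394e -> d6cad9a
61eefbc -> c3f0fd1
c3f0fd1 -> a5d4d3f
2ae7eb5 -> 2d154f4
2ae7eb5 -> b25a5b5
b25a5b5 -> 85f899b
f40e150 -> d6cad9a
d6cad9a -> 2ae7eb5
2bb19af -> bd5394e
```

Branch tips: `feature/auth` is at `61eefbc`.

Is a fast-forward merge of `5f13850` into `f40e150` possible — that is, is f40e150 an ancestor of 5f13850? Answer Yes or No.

Yes

A fast-forward from f40e150 to 5f13850 is possible iff f40e150 is an ancestor of 5f13850.
Ancestors of 5f13850: {2ae7eb5, 2bb19af, 2d154f4, 4f7a9ba, 5f13850, 61eefbc, 6d41110, 85f899b, a5d4d3f, b25a5b5, bd5394e, c3f0fd1, d6cad9a, da4a87a, f40e150}.
f40e150 is among them, so fast-forward is possible.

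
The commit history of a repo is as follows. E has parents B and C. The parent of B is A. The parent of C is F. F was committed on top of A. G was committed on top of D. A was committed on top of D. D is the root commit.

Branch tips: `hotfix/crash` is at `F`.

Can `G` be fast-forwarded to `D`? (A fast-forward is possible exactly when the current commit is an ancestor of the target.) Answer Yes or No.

A fast-forward from G to D is possible iff G is an ancestor of D.
Ancestors of D: {D}.
G is not among them, so fast-forward is not possible.

No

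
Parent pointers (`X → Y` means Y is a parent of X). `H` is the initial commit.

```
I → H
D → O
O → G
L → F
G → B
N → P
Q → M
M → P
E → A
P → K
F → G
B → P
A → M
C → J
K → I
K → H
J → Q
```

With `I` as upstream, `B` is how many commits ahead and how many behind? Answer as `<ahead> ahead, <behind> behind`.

3 ahead, 0 behind

Reachable from B: {B, H, I, K, P}.
Reachable from I: {H, I}.
Only in B's history (ahead): {B, K, P} — 3.
Only in I's history (behind): {} — 0.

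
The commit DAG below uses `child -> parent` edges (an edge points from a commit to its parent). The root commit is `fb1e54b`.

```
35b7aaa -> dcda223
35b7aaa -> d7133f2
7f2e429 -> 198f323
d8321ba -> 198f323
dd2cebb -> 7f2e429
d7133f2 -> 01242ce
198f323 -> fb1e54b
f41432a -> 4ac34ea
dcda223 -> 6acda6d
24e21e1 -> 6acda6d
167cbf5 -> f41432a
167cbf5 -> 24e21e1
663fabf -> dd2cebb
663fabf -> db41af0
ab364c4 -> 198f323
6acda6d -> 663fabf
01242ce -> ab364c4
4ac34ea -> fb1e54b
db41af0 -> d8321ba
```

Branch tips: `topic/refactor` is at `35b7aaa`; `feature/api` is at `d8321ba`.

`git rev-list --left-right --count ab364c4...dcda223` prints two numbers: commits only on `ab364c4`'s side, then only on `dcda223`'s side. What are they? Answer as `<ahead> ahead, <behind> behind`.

Reachable from ab364c4: {198f323, ab364c4, fb1e54b}.
Reachable from dcda223: {198f323, 663fabf, 6acda6d, 7f2e429, d8321ba, db41af0, dcda223, dd2cebb, fb1e54b}.
Only in ab364c4's history (ahead): {ab364c4} — 1.
Only in dcda223's history (behind): {663fabf, 6acda6d, 7f2e429, d8321ba, db41af0, dcda223, dd2cebb} — 7.

1 ahead, 7 behind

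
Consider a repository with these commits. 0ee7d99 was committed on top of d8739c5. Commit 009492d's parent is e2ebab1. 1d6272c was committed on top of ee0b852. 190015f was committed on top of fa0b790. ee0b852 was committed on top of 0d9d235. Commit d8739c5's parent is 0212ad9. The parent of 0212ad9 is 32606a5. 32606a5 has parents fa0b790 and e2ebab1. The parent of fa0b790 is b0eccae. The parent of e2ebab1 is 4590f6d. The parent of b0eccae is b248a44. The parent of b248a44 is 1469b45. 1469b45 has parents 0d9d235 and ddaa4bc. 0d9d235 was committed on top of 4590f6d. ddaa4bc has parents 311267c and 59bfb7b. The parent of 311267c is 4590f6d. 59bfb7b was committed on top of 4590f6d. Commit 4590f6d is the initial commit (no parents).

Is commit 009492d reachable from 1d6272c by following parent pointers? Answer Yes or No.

Ancestors of 1d6272c: {0d9d235, 1d6272c, 4590f6d, ee0b852}.
009492d is not in that set, so it is not an ancestor of 1d6272c.

No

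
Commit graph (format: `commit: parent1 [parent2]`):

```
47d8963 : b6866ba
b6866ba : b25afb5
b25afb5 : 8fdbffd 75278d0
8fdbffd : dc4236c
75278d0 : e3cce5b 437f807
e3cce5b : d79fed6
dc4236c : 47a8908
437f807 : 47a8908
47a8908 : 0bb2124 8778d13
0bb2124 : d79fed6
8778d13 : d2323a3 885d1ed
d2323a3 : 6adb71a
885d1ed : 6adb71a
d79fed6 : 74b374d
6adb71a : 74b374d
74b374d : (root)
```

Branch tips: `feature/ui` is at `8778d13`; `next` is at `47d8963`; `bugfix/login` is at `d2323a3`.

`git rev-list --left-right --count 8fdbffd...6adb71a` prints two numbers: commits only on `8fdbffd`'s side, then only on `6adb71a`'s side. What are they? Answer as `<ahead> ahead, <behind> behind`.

Reachable from 8fdbffd: {0bb2124, 47a8908, 6adb71a, 74b374d, 8778d13, 885d1ed, 8fdbffd, d2323a3, d79fed6, dc4236c}.
Reachable from 6adb71a: {6adb71a, 74b374d}.
Only in 8fdbffd's history (ahead): {0bb2124, 47a8908, 8778d13, 885d1ed, 8fdbffd, d2323a3, d79fed6, dc4236c} — 8.
Only in 6adb71a's history (behind): {} — 0.

8 ahead, 0 behind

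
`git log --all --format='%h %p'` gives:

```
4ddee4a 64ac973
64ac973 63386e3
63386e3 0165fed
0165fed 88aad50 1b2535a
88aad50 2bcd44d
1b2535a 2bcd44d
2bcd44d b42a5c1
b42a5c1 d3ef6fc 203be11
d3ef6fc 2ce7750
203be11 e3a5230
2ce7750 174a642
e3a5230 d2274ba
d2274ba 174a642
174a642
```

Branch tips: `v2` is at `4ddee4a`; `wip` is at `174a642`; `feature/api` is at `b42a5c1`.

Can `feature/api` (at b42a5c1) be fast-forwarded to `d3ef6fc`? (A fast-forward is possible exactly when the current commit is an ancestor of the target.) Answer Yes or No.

No

A fast-forward from b42a5c1 to d3ef6fc is possible iff b42a5c1 is an ancestor of d3ef6fc.
Ancestors of d3ef6fc: {174a642, 2ce7750, d3ef6fc}.
b42a5c1 is not among them, so fast-forward is not possible.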